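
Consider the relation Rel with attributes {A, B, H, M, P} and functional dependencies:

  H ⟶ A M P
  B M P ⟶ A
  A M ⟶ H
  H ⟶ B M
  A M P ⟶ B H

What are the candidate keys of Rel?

{H}; {A, M}; {B, M, P}

{H}⁺: H→AMP adds A, M, P; H→BM adds B → {A, B, H, M, P}.
{A, M}⁺: AM→H adds H; H→BM adds B; H→AMP adds P → {A, B, H, M, P}. Minimal: {M}⁺ = {M}; {A}⁺ = {A} — none reach the full schema.
{B, M, P}⁺: BMP→A adds A; AM→H adds H → {A, B, H, M, P}. Minimal: {M, P}⁺ = {M, P}; {B, P}⁺ = {B, P}; {B, M}⁺ = {B, M} — none reach the full schema.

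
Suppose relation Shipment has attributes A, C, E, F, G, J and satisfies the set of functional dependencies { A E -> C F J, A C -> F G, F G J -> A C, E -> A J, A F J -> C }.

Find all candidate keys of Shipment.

E

Attribute E never appears on the right-hand side of any dependency, so E must belong to every candidate key.
{E}⁺ = {A, C, E, F, G, J}, which is all of the schema, so {E} is the only candidate key.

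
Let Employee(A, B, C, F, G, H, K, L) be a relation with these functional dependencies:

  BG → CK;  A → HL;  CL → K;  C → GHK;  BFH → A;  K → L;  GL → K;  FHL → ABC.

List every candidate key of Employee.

{A, F}, {C, F}, {B, F, G}, {B, F, H}, {F, H, K}, {F, H, L}

Attribute F never appears on the right-hand side of any dependency, so F must belong to every candidate key.
{F}⁺ = {F}, which is not all of the schema, so we must add further attributes.
{A, F}⁺: A→HL adds H, L; FHL→ABC adds B, C; CL→K adds K; C→GHK adds G → {A, B, C, F, G, H, K, L}. Minimal: {F}⁺ = {F}; {A}⁺ = {A, H, L} — none reach the full schema.
{C, F}⁺: C→GHK adds G, H, K; K→L adds L; FHL→ABC adds A, B → {A, B, C, F, G, H, K, L}. Minimal: {F}⁺ = {F}; {C}⁺ = {C, G, H, K, L} — none reach the full schema.
{B, F, G}⁺: BG→CK adds C, K; C→GHK adds H; BFH→A adds A; K→L adds L → {A, B, C, F, G, H, K, L}. Minimal: {F, G}⁺ = {F, G}; {B, G}⁺ = {B, C, G, H, K, L}; {B, F}⁺ = {B, F} — none reach the full schema.
{B, F, H}⁺: BFH→A adds A; A→HL adds L; FHL→ABC adds C; CL→K adds K; C→GHK adds G → {A, B, C, F, G, H, K, L}. Minimal: {F, H}⁺ = {F, H}; {B, H}⁺ = {B, H}; {B, F}⁺ = {B, F} — none reach the full schema.
{F, H, K}⁺: K→L adds L; FHL→ABC adds A, B, C; C→GHK adds G → {A, B, C, F, G, H, K, L}. Minimal: {H, K}⁺ = {H, K, L}; {F, K}⁺ = {F, K, L}; {F, H}⁺ = {F, H} — none reach the full schema.
{F, H, L}⁺: FHL→ABC adds A, B, C; CL→K adds K; C→GHK adds G → {A, B, C, F, G, H, K, L}. Minimal: {H, L}⁺ = {H, L}; {F, L}⁺ = {F, L}; {F, H}⁺ = {F, H} — none reach the full schema.
Any other superkey contains one of these as a subset, so there are no further candidate keys.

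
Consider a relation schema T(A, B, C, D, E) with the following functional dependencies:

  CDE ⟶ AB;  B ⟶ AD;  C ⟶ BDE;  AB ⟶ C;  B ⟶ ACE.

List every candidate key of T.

(B); (C)

{B}⁺: B→AD adds A, D; AB→C adds C; B→ACE adds E → {A, B, C, D, E}.
{C}⁺: C→BDE adds B, D, E; B→ACE adds A → {A, B, C, D, E}.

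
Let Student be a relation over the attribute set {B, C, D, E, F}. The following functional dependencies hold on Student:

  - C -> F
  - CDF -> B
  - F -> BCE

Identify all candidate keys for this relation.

Attribute D never appears on the right-hand side of any dependency, so D must belong to every candidate key.
{D}⁺ = {D}, which is not all of the schema, so we must add further attributes.
{C, D}⁺: C→F adds F; CDF→B adds B; F→BCE adds E → {B, C, D, E, F}. Minimal: {D}⁺ = {D}; {C}⁺ = {B, C, E, F} — none reach the full schema.
{D, F}⁺: F→BCE adds B, C, E → {B, C, D, E, F}. Minimal: {F}⁺ = {B, C, E, F}; {D}⁺ = {D} — none reach the full schema.
Any other superkey contains one of these as a subset, so there are no further candidate keys.

(C, D); (D, F)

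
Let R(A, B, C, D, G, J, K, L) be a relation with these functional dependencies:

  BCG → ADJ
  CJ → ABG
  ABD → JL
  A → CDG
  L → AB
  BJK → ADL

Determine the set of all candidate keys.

Attribute K never appears on the right-hand side of any dependency, so K must belong to every candidate key.
{K}⁺ = {K}, which is not all of the schema, so we must add further attributes.
{K, L}⁺: L→AB adds A, B; A→CDG adds C, D, G; BCG→ADJ adds J → {A, B, C, D, G, J, K, L}.
{A, B, K}⁺: A→CDG adds C, D, G; BCG→ADJ adds J; ABD→JL adds L → {A, B, C, D, G, J, K, L}.
{A, J, K}⁺: A→CDG adds C, D, G; CJ→ABG adds B; ABD→JL adds L → {A, B, C, D, G, J, K, L}.
{B, J, K}⁺: BJK→ADL adds A, D, L; A→CDG adds C, G → {A, B, C, D, G, J, K, L}.
{C, J, K}⁺: CJ→ABG adds A, B, G; A→CDG adds D; BJK→ADL adds L → {A, B, C, D, G, J, K, L}.
{B, C, G, K}⁺: BCG→ADJ adds A, D, J; ABD→JL adds L → {A, B, C, D, G, J, K, L}.

(K, L), (A, B, K), (A, J, K), (B, J, K), (C, J, K), (B, C, G, K)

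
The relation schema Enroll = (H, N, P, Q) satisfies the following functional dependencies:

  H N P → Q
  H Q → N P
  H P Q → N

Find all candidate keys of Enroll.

Attribute H never appears on the right-hand side of any dependency, so H must belong to every candidate key.
{H}⁺ = {H}, which is not all of the schema, so we must add further attributes.
{H, Q}⁺: HQ→NP adds N, P → {H, N, P, Q}. Minimal: {Q}⁺ = {Q}; {H}⁺ = {H} — none reach the full schema.
{H, N, P}⁺: HNP→Q adds Q → {H, N, P, Q}. Minimal: {N, P}⁺ = {N, P}; {H, P}⁺ = {H, P}; {H, N}⁺ = {H, N} — none reach the full schema.
Any other superkey contains one of these as a subset, so there are no further candidate keys.

{H, Q}, {H, N, P}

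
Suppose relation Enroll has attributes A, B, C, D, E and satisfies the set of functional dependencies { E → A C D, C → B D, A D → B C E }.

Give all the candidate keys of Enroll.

{E}⁺: E→ACD adds A, C, D; C→BD adds B → {A, B, C, D, E}.
{A, C}⁺: C→BD adds B, D; AD→BCE adds E → {A, B, C, D, E}. Minimal: {C}⁺ = {B, C, D}; {A}⁺ = {A} — none reach the full schema.
{A, D}⁺: AD→BCE adds B, C, E → {A, B, C, D, E}. Minimal: {D}⁺ = {D}; {A}⁺ = {A} — none reach the full schema.
Any other superkey contains one of these as a subset, so there are no further candidate keys.

(E), (A, C), (A, D)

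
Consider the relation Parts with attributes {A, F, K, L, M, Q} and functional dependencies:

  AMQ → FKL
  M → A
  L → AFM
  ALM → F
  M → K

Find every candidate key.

LQ, MQ

Attribute Q never appears on the right-hand side of any dependency, so Q must belong to every candidate key.
{Q}⁺ = {Q}, which is not all of the schema, so we must add further attributes.
{L, Q}⁺: L→AFM adds A, F, M; M→K adds K → {A, F, K, L, M, Q}. Minimal: {Q}⁺ = {Q}; {L}⁺ = {A, F, K, L, M} — none reach the full schema.
{M, Q}⁺: M→A adds A; M→K adds K; AMQ→FKL adds F, L → {A, F, K, L, M, Q}. Minimal: {Q}⁺ = {Q}; {M}⁺ = {A, K, M} — none reach the full schema.
Any other superkey contains one of these as a subset, so there are no further candidate keys.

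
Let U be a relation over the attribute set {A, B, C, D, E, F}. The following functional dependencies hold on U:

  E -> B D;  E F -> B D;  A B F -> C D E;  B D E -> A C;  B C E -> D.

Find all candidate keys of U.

{E, F}, {A, B, F}

{E, F}⁺: E→BD adds B, D; BDE→AC adds A, C → {A, B, C, D, E, F}.
{A, B, F}⁺: ABF→CDE adds C, D, E → {A, B, C, D, E, F}.
Any other superkey contains one of these as a subset, so there are no further candidate keys.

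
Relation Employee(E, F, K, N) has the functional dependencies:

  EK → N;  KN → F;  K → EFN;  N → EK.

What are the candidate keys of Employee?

{K}⁺: K→EFN adds E, F, N → {E, F, K, N}.
{N}⁺: N→EK adds E, K; KN→F adds F → {E, F, K, N}.

{K}, {N}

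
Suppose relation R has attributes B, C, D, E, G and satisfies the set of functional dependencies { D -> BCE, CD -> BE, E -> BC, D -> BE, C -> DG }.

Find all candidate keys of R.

{C}, {D}, {E}

{C}⁺: C→DG adds D, G; D→BCE adds B, E → {B, C, D, E, G}.
{D}⁺: D→BCE adds B, C, E; C→DG adds G → {B, C, D, E, G}.
{E}⁺: E→BC adds B, C; C→DG adds D, G → {B, C, D, E, G}.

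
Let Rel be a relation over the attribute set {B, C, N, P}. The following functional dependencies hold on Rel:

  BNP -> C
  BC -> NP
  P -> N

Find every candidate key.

{B, C}, {B, P}

Attribute B never appears on the right-hand side of any dependency, so B must belong to every candidate key.
{B}⁺ = {B}, which is not all of the schema, so we must add further attributes.
{B, C}⁺: BC→NP adds N, P → {B, C, N, P}. Minimal: {C}⁺ = {C}; {B}⁺ = {B} — none reach the full schema.
{B, P}⁺: P→N adds N; BNP→C adds C → {B, C, N, P}. Minimal: {P}⁺ = {N, P}; {B}⁺ = {B} — none reach the full schema.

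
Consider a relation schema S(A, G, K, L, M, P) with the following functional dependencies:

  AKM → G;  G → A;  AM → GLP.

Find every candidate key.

(A, K, M), (G, K, M)

Attributes K, M never appear on any right-hand side, so every candidate key must contain {K, M}.
{K, M}⁺ = {K, M}, which is not all of the schema, so we must add further attributes.
{A, K, M}⁺: AKM→G adds G; AM→GLP adds L, P → {A, G, K, L, M, P}. Minimal: {K, M}⁺ = {K, M}; {A, M}⁺ = {A, G, L, M, P}; {A, K}⁺ = {A, K} — none reach the full schema.
{G, K, M}⁺: G→A adds A; AM→GLP adds L, P → {A, G, K, L, M, P}. Minimal: {K, M}⁺ = {K, M}; {G, M}⁺ = {A, G, L, M, P}; {G, K}⁺ = {A, G, K} — none reach the full schema.
Any other superkey contains one of these as a subset, so there are no further candidate keys.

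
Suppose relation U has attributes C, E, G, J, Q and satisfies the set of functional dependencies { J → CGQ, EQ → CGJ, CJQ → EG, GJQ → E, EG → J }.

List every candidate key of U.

{J}⁺: J→CGQ adds C, G, Q; CJQ→EG adds E → {C, E, G, J, Q}.
{E, G}⁺: EG→J adds J; J→CGQ adds C, Q → {C, E, G, J, Q}. Minimal: {G}⁺ = {G}; {E}⁺ = {E} — none reach the full schema.
{E, Q}⁺: EQ→CGJ adds C, G, J → {C, E, G, J, Q}. Minimal: {Q}⁺ = {Q}; {E}⁺ = {E} — none reach the full schema.

J, EG, EQ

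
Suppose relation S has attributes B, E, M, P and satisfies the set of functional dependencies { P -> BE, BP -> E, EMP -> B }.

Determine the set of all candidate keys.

MP

Attributes M, P never appear on any right-hand side, so every candidate key must contain {M, P}.
{M, P}⁺ = {B, E, M, P}, which is all of the schema, so {M, P} is the only candidate key.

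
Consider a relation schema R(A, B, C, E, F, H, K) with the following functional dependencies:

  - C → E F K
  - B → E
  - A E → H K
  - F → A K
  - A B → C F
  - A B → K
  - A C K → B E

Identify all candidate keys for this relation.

{C}, {A, B}, {B, F}

{C}⁺: C→EFK adds E, F, K; F→AK adds A; ACK→BE adds B; AE→HK adds H → {A, B, C, E, F, H, K}.
{A, B}⁺: B→E adds E; AE→HK adds H, K; AB→CF adds C, F → {A, B, C, E, F, H, K}. Minimal: {B}⁺ = {B, E}; {A}⁺ = {A} — none reach the full schema.
{B, F}⁺: B→E adds E; F→AK adds A, K; AB→CF adds C; AE→HK adds H → {A, B, C, E, F, H, K}. Minimal: {F}⁺ = {A, F, K}; {B}⁺ = {B, E} — none reach the full schema.
Any other superkey contains one of these as a subset, so there are no further candidate keys.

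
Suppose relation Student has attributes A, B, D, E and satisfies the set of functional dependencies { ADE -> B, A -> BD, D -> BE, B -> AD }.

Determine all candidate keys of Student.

{A}⁺: A→BD adds B, D; D→BE adds E → {A, B, D, E}.
{B}⁺: B→AD adds A, D; D→BE adds E → {A, B, D, E}.
{D}⁺: D→BE adds B, E; B→AD adds A → {A, B, D, E}.
Any other superkey contains one of these as a subset, so there are no further candidate keys.

A, B, D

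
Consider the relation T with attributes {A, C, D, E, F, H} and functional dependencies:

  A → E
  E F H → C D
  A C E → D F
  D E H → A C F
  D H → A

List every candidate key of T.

{D, H}, {A, C, H}, {A, F, H}, {E, F, H}

Attribute H never appears on the right-hand side of any dependency, so H must belong to every candidate key.
{H}⁺ = {H}, which is not all of the schema, so we must add further attributes.
{D, H}⁺: DH→A adds A; A→E adds E; DEH→ACF adds C, F → {A, C, D, E, F, H}. Minimal: {H}⁺ = {H}; {D}⁺ = {D} — none reach the full schema.
{A, C, H}⁺: A→E adds E; ACE→DF adds D, F → {A, C, D, E, F, H}. Minimal: {C, H}⁺ = {C, H}; {A, H}⁺ = {A, E, H}; {A, C}⁺ = {A, C, D, E, F} — none reach the full schema.
{A, F, H}⁺: A→E adds E; EFH→CD adds C, D → {A, C, D, E, F, H}. Minimal: {F, H}⁺ = {F, H}; {A, H}⁺ = {A, E, H}; {A, F}⁺ = {A, E, F} — none reach the full schema.
{E, F, H}⁺: EFH→CD adds C, D; DEH→ACF adds A → {A, C, D, E, F, H}. Minimal: {F, H}⁺ = {F, H}; {E, H}⁺ = {E, H}; {E, F}⁺ = {E, F} — none reach the full schema.
Any other superkey contains one of these as a subset, so there are no further candidate keys.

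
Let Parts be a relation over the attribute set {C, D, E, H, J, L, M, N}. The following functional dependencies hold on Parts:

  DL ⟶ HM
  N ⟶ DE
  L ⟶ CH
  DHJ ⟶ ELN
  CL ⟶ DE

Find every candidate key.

{J, L}, {D, H, J}, {H, J, N}

Attribute J never appears on the right-hand side of any dependency, so J must belong to every candidate key.
{J}⁺ = {J}, which is not all of the schema, so we must add further attributes.
{J, L}⁺: L→CH adds C, H; CL→DE adds D, E; DL→HM adds M; DHJ→ELN adds N → {C, D, E, H, J, L, M, N}. Minimal: {L}⁺ = {C, D, E, H, L, M}; {J}⁺ = {J} — none reach the full schema.
{D, H, J}⁺: DHJ→ELN adds E, L, N; DL→HM adds M; L→CH adds C → {C, D, E, H, J, L, M, N}. Minimal: {H, J}⁺ = {H, J}; {D, J}⁺ = {D, J}; {D, H}⁺ = {D, H} — none reach the full schema.
{H, J, N}⁺: N→DE adds D, E; DHJ→ELN adds L; DL→HM adds M; L→CH adds C → {C, D, E, H, J, L, M, N}. Minimal: {J, N}⁺ = {D, E, J, N}; {H, N}⁺ = {D, E, H, N}; {H, J}⁺ = {H, J} — none reach the full schema.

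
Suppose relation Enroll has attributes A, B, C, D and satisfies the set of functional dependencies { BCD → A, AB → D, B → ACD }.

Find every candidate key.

{B}

Attribute B never appears on the right-hand side of any dependency, so B must belong to every candidate key.
{B}⁺ = {A, B, C, D}, which is all of the schema, so {B} is the only candidate key.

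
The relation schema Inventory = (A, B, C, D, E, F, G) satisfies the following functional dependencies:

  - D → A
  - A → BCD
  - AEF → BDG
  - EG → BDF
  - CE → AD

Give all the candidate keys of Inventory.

Attribute E never appears on the right-hand side of any dependency, so E must belong to every candidate key.
{E}⁺ = {E}, which is not all of the schema, so we must add further attributes.
{E, G}⁺: EG→BDF adds B, D, F; D→A adds A; A→BCD adds C → {A, B, C, D, E, F, G}. Minimal: {G}⁺ = {G}; {E}⁺ = {E} — none reach the full schema.
{A, E, F}⁺: A→BCD adds B, C, D; AEF→BDG adds G → {A, B, C, D, E, F, G}. Minimal: {E, F}⁺ = {E, F}; {A, F}⁺ = {A, B, C, D, F}; {A, E}⁺ = {A, B, C, D, E} — none reach the full schema.
{C, E, F}⁺: CE→AD adds A, D; A→BCD adds B; AEF→BDG adds G → {A, B, C, D, E, F, G}. Minimal: {E, F}⁺ = {E, F}; {C, F}⁺ = {C, F}; {C, E}⁺ = {A, B, C, D, E} — none reach the full schema.
{D, E, F}⁺: D→A adds A; A→BCD adds B, C; AEF→BDG adds G → {A, B, C, D, E, F, G}. Minimal: {E, F}⁺ = {E, F}; {D, F}⁺ = {A, B, C, D, F}; {D, E}⁺ = {A, B, C, D, E} — none reach the full schema.
Any other superkey contains one of these as a subset, so there are no further candidate keys.

(E, G); (A, E, F); (C, E, F); (D, E, F)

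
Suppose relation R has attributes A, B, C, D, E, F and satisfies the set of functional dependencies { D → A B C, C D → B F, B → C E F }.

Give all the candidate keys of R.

D

{D}⁺: D→ABC adds A, B, C; CD→BF adds F; B→CEF adds E → {A, B, C, D, E, F}.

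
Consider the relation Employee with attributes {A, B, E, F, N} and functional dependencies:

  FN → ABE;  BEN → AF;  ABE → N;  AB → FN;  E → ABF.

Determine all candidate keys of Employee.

{E}⁺: E→ABF adds A, B, F; ABE→N adds N → {A, B, E, F, N}.
{A, B}⁺: AB→FN adds F, N; FN→ABE adds E → {A, B, E, F, N}. Minimal: {B}⁺ = {B}; {A}⁺ = {A} — none reach the full schema.
{F, N}⁺: FN→ABE adds A, B, E → {A, B, E, F, N}. Minimal: {N}⁺ = {N}; {F}⁺ = {F} — none reach the full schema.
Any other superkey contains one of these as a subset, so there are no further candidate keys.

{E}, {A, B}, {F, N}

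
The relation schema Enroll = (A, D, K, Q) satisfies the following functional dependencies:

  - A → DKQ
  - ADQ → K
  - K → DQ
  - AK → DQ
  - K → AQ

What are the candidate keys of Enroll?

{A}⁺: A→DKQ adds D, K, Q → {A, D, K, Q}.
{K}⁺: K→DQ adds D, Q; K→AQ adds A → {A, D, K, Q}.

{A}, {K}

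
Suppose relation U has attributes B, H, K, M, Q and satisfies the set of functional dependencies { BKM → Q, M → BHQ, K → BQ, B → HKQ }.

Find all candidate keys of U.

M

Attribute M never appears on the right-hand side of any dependency, so M must belong to every candidate key.
{M}⁺ = {B, H, K, M, Q}, which is all of the schema, so {M} is the only candidate key.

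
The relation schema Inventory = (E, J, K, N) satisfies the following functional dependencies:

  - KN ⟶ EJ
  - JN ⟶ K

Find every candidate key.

Attribute N never appears on the right-hand side of any dependency, so N must belong to every candidate key.
{N}⁺ = {N}, which is not all of the schema, so we must add further attributes.
{J, N}⁺: JN→K adds K; KN→EJ adds E → {E, J, K, N}. Minimal: {N}⁺ = {N}; {J}⁺ = {J} — none reach the full schema.
{K, N}⁺: KN→EJ adds E, J → {E, J, K, N}. Minimal: {N}⁺ = {N}; {K}⁺ = {K} — none reach the full schema.
Any other superkey contains one of these as a subset, so there are no further candidate keys.

{J, N}, {K, N}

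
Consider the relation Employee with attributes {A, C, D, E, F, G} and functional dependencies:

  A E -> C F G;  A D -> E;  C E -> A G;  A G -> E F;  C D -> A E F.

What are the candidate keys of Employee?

(A, D); (C, D)

Attribute D never appears on the right-hand side of any dependency, so D must belong to every candidate key.
{D}⁺ = {D}, which is not all of the schema, so we must add further attributes.
{A, D}⁺: AD→E adds E; AE→CFG adds C, F, G → {A, C, D, E, F, G}. Minimal: {D}⁺ = {D}; {A}⁺ = {A} — none reach the full schema.
{C, D}⁺: CD→AEF adds A, E, F; AE→CFG adds G → {A, C, D, E, F, G}. Minimal: {D}⁺ = {D}; {C}⁺ = {C} — none reach the full schema.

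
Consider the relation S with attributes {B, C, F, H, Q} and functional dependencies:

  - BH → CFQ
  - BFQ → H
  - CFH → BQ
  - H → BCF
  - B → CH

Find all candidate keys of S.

{B}⁺: B→CH adds C, H; BH→CFQ adds F, Q → {B, C, F, H, Q}.
{H}⁺: H→BCF adds B, C, F; BH→CFQ adds Q → {B, C, F, H, Q}.

B, H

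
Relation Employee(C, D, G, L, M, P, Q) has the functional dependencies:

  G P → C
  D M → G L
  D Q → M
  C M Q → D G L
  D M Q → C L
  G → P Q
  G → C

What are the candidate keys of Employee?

{D, G}⁺: G→PQ adds P, Q; G→C adds C; DQ→M adds M; CMQ→DGL adds L → {C, D, G, L, M, P, Q}. Minimal: {G}⁺ = {C, G, P, Q}; {D}⁺ = {D} — none reach the full schema.
{D, M}⁺: DM→GL adds G, L; G→PQ adds P, Q; G→C adds C → {C, D, G, L, M, P, Q}. Minimal: {M}⁺ = {M}; {D}⁺ = {D} — none reach the full schema.
{D, Q}⁺: DQ→M adds M; DMQ→CL adds C, L; DM→GL adds G; G→PQ adds P → {C, D, G, L, M, P, Q}. Minimal: {Q}⁺ = {Q}; {D}⁺ = {D} — none reach the full schema.
{G, M}⁺: G→PQ adds P, Q; G→C adds C; CMQ→DGL adds D, L → {C, D, G, L, M, P, Q}. Minimal: {M}⁺ = {M}; {G}⁺ = {C, G, P, Q} — none reach the full schema.
{C, M, Q}⁺: CMQ→DGL adds D, G, L; G→PQ adds P → {C, D, G, L, M, P, Q}. Minimal: {M, Q}⁺ = {M, Q}; {C, Q}⁺ = {C, Q}; {C, M}⁺ = {C, M} — none reach the full schema.

{D, G}, {D, M}, {D, Q}, {G, M}, {C, M, Q}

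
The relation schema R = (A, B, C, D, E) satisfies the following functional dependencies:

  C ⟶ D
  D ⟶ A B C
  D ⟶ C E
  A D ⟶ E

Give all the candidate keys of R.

{C}⁺: C→D adds D; D→ABC adds A, B; D→CE adds E → {A, B, C, D, E}.
{D}⁺: D→ABC adds A, B, C; D→CE adds E → {A, B, C, D, E}.
Any other superkey contains one of these as a subset, so there are no further candidate keys.

{C}; {D}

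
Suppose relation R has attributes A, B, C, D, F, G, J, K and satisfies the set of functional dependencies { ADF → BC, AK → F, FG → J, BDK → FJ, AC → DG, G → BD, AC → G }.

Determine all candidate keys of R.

{A, C, K}, {A, D, K}, {A, G, K}

Attributes A, K never appear on any right-hand side, so every candidate key must contain {A, K}.
{A, K}⁺ = {A, F, K}, which is not all of the schema, so we must add further attributes.
{A, C, K}⁺: AK→F adds F; AC→DG adds D, G; G→BD adds B; FG→J adds J → {A, B, C, D, F, G, J, K}. Minimal: {C, K}⁺ = {C, K}; {A, K}⁺ = {A, F, K}; {A, C}⁺ = {A, B, C, D, G} — none reach the full schema.
{A, D, K}⁺: AK→F adds F; ADF→BC adds B, C; BDK→FJ adds J; AC→DG adds G → {A, B, C, D, F, G, J, K}. Minimal: {D, K}⁺ = {D, K}; {A, K}⁺ = {A, F, K}; {A, D}⁺ = {A, D} — none reach the full schema.
{A, G, K}⁺: AK→F adds F; FG→J adds J; G→BD adds B, D; ADF→BC adds C → {A, B, C, D, F, G, J, K}. Minimal: {G, K}⁺ = {B, D, F, G, J, K}; {A, K}⁺ = {A, F, K}; {A, G}⁺ = {A, B, D, G} — none reach the full schema.
Any other superkey contains one of these as a subset, so there are no further candidate keys.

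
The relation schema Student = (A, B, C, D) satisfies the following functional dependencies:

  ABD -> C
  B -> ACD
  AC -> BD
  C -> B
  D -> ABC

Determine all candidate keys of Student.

B, C, D

{B}⁺: B→ACD adds A, C, D → {A, B, C, D}.
{C}⁺: C→B adds B; B→ACD adds A, D → {A, B, C, D}.
{D}⁺: D→ABC adds A, B, C → {A, B, C, D}.
Any other superkey contains one of these as a subset, so there are no further candidate keys.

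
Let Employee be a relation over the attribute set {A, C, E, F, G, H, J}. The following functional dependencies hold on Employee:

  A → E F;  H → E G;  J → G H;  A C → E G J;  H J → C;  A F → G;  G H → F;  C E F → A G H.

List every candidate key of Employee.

{J}⁺: J→GH adds G, H; HJ→C adds C; GH→F adds F; H→EG adds E; CEF→AGH adds A → {A, C, E, F, G, H, J}.
{A, C}⁺: A→EF adds E, F; AC→EGJ adds G, J; CEF→AGH adds H → {A, C, E, F, G, H, J}.
{C, H}⁺: H→EG adds E, G; GH→F adds F; CEF→AGH adds A; AC→EGJ adds J → {A, C, E, F, G, H, J}.
{C, E, F}⁺: CEF→AGH adds A, G, H; AC→EGJ adds J → {A, C, E, F, G, H, J}.

{J}, {A, C}, {C, H}, {C, E, F}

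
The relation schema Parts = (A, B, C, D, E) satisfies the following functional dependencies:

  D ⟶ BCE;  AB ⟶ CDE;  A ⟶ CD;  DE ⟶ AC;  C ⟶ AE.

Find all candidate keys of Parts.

{A}⁺: A→CD adds C, D; C→AE adds E; D→BCE adds B → {A, B, C, D, E}.
{C}⁺: C→AE adds A, E; A→CD adds D; D→BCE adds B → {A, B, C, D, E}.
{D}⁺: D→BCE adds B, C, E; DE→AC adds A → {A, B, C, D, E}.
Any other superkey contains one of these as a subset, so there are no further candidate keys.

{A}, {C}, {D}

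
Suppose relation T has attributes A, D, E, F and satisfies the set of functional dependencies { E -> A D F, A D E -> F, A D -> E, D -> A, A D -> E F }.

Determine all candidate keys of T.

{D}, {E}

{D}⁺: D→A adds A; AD→EF adds E, F → {A, D, E, F}.
{E}⁺: E→ADF adds A, D, F → {A, D, E, F}.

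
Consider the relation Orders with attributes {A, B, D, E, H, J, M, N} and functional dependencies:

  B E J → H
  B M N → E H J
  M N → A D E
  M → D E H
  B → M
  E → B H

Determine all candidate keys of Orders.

BN, EN, MN

{B, N}⁺: B→M adds M; BMN→EHJ adds E, H, J; MN→ADE adds A, D → {A, B, D, E, H, J, M, N}. Minimal: {N}⁺ = {N}; {B}⁺ = {B, D, E, H, M} — none reach the full schema.
{E, N}⁺: E→BH adds B, H; B→M adds M; BMN→EHJ adds J; MN→ADE adds A, D → {A, B, D, E, H, J, M, N}. Minimal: {N}⁺ = {N}; {E}⁺ = {B, D, E, H, M} — none reach the full schema.
{M, N}⁺: MN→ADE adds A, D, E; M→DEH adds H; E→BH adds B; BMN→EHJ adds J → {A, B, D, E, H, J, M, N}. Minimal: {N}⁺ = {N}; {M}⁺ = {B, D, E, H, M} — none reach the full schema.
Any other superkey contains one of these as a subset, so there are no further candidate keys.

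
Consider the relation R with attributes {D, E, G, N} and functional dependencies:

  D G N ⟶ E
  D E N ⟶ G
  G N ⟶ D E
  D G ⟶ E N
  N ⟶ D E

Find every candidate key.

N; DG

{N}⁺: N→DE adds D, E; DEN→G adds G → {D, E, G, N}.
{D, G}⁺: DG→EN adds E, N → {D, E, G, N}. Minimal: {G}⁺ = {G}; {D}⁺ = {D} — none reach the full schema.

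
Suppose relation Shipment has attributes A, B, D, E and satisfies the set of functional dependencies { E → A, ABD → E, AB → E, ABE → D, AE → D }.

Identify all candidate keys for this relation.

AB, BE

Attribute B never appears on the right-hand side of any dependency, so B must belong to every candidate key.
{B}⁺ = {B}, which is not all of the schema, so we must add further attributes.
{A, B}⁺: AB→E adds E; ABE→D adds D → {A, B, D, E}. Minimal: {B}⁺ = {B}; {A}⁺ = {A} — none reach the full schema.
{B, E}⁺: E→A adds A; ABE→D adds D → {A, B, D, E}. Minimal: {E}⁺ = {A, D, E}; {B}⁺ = {B} — none reach the full schema.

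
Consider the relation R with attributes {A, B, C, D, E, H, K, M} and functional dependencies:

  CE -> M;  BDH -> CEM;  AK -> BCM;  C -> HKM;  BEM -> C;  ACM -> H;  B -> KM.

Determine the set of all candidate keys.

ABD, ACD, ADK

Attributes A, D never appear on any right-hand side, so every candidate key must contain {A, D}.
{A, D}⁺ = {A, D}, which is not all of the schema, so we must add further attributes.
{A, B, D}⁺: B→KM adds K, M; AK→BCM adds C; C→HKM adds H; BDH→CEM adds E → {A, B, C, D, E, H, K, M}. Minimal: {B, D}⁺ = {B, D, K, M}; {A, D}⁺ = {A, D}; {A, B}⁺ = {A, B, C, H, K, M} — none reach the full schema.
{A, C, D}⁺: C→HKM adds H, K, M; AK→BCM adds B; BDH→CEM adds E → {A, B, C, D, E, H, K, M}. Minimal: {C, D}⁺ = {C, D, H, K, M}; {A, D}⁺ = {A, D}; {A, C}⁺ = {A, B, C, H, K, M} — none reach the full schema.
{A, D, K}⁺: AK→BCM adds B, C, M; C→HKM adds H; BDH→CEM adds E → {A, B, C, D, E, H, K, M}. Minimal: {D, K}⁺ = {D, K}; {A, K}⁺ = {A, B, C, H, K, M}; {A, D}⁺ = {A, D} — none reach the full schema.
Any other superkey contains one of these as a subset, so there are no further candidate keys.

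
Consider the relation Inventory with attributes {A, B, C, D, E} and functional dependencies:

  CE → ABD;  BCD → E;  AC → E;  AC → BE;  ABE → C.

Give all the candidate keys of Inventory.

(A, C); (C, E); (A, B, E); (B, C, D)

{A, C}⁺: AC→E adds E; AC→BE adds B; CE→ABD adds D → {A, B, C, D, E}.
{C, E}⁺: CE→ABD adds A, B, D → {A, B, C, D, E}.
{A, B, E}⁺: ABE→C adds C; CE→ABD adds D → {A, B, C, D, E}.
{B, C, D}⁺: BCD→E adds E; CE→ABD adds A → {A, B, C, D, E}.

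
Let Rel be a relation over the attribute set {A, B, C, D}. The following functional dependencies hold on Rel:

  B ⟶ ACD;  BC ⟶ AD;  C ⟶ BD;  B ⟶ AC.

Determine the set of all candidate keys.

(B); (C)

{B}⁺: B→ACD adds A, C, D → {A, B, C, D}.
{C}⁺: C→BD adds B, D; B→AC adds A → {A, B, C, D}.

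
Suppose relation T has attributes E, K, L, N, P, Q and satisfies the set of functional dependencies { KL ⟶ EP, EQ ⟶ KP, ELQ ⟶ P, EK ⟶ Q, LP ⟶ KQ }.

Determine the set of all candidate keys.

(K, L, N); (L, N, P); (E, L, N, Q)

Attributes L, N never appear on any right-hand side, so every candidate key must contain {L, N}.
{L, N}⁺ = {L, N}, which is not all of the schema, so we must add further attributes.
{K, L, N}⁺: KL→EP adds E, P; EK→Q adds Q → {E, K, L, N, P, Q}. Minimal: {L, N}⁺ = {L, N}; {K, N}⁺ = {K, N}; {K, L}⁺ = {E, K, L, P, Q} — none reach the full schema.
{L, N, P}⁺: LP→KQ adds K, Q; KL→EP adds E → {E, K, L, N, P, Q}. Minimal: {N, P}⁺ = {N, P}; {L, P}⁺ = {E, K, L, P, Q}; {L, N}⁺ = {L, N} — none reach the full schema.
{E, L, N, Q}⁺: EQ→KP adds K, P → {E, K, L, N, P, Q}. Minimal: {L, N, Q}⁺ = {L, N, Q}; {E, N, Q}⁺ = {E, K, N, P, Q}; {E, L, Q}⁺ = {E, K, L, P, Q}; … — none reach the full schema.
Any other superkey contains one of these as a subset, so there are no further candidate keys.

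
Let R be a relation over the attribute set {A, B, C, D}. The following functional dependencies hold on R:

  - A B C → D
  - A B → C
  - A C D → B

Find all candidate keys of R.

Attribute A never appears on the right-hand side of any dependency, so A must belong to every candidate key.
{A}⁺ = {A}, which is not all of the schema, so we must add further attributes.
{A, B}⁺: AB→C adds C; ABC→D adds D → {A, B, C, D}. Minimal: {B}⁺ = {B}; {A}⁺ = {A} — none reach the full schema.
{A, C, D}⁺: ACD→B adds B → {A, B, C, D}. Minimal: {C, D}⁺ = {C, D}; {A, D}⁺ = {A, D}; {A, C}⁺ = {A, C} — none reach the full schema.

(A, B), (A, C, D)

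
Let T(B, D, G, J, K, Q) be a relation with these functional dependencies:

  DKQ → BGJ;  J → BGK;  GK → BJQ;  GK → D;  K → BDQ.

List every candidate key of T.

J, K

{J}⁺: J→BGK adds B, G, K; GK→BJQ adds Q; GK→D adds D → {B, D, G, J, K, Q}.
{K}⁺: K→BDQ adds B, D, Q; DKQ→BGJ adds G, J → {B, D, G, J, K, Q}.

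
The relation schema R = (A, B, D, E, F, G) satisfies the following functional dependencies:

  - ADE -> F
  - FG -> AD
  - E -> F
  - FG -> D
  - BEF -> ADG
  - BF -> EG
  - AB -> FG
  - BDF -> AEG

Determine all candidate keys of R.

Attribute B never appears on the right-hand side of any dependency, so B must belong to every candidate key.
{B}⁺ = {B}, which is not all of the schema, so we must add further attributes.
{A, B}⁺: AB→FG adds F, G; FG→AD adds D; BF→EG adds E → {A, B, D, E, F, G}. Minimal: {B}⁺ = {B}; {A}⁺ = {A} — none reach the full schema.
{B, E}⁺: E→F adds F; BEF→ADG adds A, D, G → {A, B, D, E, F, G}. Minimal: {E}⁺ = {E, F}; {B}⁺ = {B} — none reach the full schema.
{B, F}⁺: BF→EG adds E, G; FG→AD adds A, D → {A, B, D, E, F, G}. Minimal: {F}⁺ = {F}; {B}⁺ = {B} — none reach the full schema.

{A, B}, {B, E}, {B, F}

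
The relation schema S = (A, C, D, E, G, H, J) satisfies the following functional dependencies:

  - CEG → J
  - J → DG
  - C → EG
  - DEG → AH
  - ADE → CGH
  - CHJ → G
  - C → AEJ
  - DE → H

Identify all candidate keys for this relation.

{C}⁺: C→EG adds E, G; C→AEJ adds A, J; J→DG adds D; DEG→AH adds H → {A, C, D, E, G, H, J}.
{E, J}⁺: J→DG adds D, G; DEG→AH adds A, H; ADE→CGH adds C → {A, C, D, E, G, H, J}. Minimal: {J}⁺ = {D, G, J}; {E}⁺ = {E} — none reach the full schema.
{A, D, E}⁺: ADE→CGH adds C, G, H; C→AEJ adds J → {A, C, D, E, G, H, J}. Minimal: {D, E}⁺ = {D, E, H}; {A, E}⁺ = {A, E}; {A, D}⁺ = {A, D} — none reach the full schema.
{D, E, G}⁺: DEG→AH adds A, H; ADE→CGH adds C; C→AEJ adds J → {A, C, D, E, G, H, J}. Minimal: {E, G}⁺ = {E, G}; {D, G}⁺ = {D, G}; {D, E}⁺ = {D, E, H} — none reach the full schema.
Any other superkey contains one of these as a subset, so there are no further candidate keys.

{C}; {E, J}; {A, D, E}; {D, E, G}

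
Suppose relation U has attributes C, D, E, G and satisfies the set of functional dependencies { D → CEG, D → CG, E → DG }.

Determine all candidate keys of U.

{D}⁺: D→CEG adds C, E, G → {C, D, E, G}.
{E}⁺: E→DG adds D, G; D→CEG adds C → {C, D, E, G}.

{D}, {E}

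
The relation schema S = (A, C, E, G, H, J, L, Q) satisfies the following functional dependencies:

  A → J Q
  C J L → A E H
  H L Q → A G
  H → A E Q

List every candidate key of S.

{A, C, L}⁺: A→JQ adds J, Q; CJL→AEH adds E, H; HLQ→AG adds G → {A, C, E, G, H, J, L, Q}.
{C, H, L}⁺: H→AEQ adds A, E, Q; A→JQ adds J; HLQ→AG adds G → {A, C, E, G, H, J, L, Q}.
{C, J, L}⁺: CJL→AEH adds A, E, H; H→AEQ adds Q; HLQ→AG adds G → {A, C, E, G, H, J, L, Q}.

ACL, CHL, CJL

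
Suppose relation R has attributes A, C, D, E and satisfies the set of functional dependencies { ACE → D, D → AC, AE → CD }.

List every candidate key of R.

(A, E), (D, E)

Attribute E never appears on the right-hand side of any dependency, so E must belong to every candidate key.
{E}⁺ = {E}, which is not all of the schema, so we must add further attributes.
{A, E}⁺: AE→CD adds C, D → {A, C, D, E}.
{D, E}⁺: D→AC adds A, C → {A, C, D, E}.
Any other superkey contains one of these as a subset, so there are no further candidate keys.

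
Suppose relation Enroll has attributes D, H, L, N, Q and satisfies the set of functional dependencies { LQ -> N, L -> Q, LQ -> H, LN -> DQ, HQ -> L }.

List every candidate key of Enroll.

{L}⁺: L→Q adds Q; LQ→H adds H; LQ→N adds N; LN→DQ adds D → {D, H, L, N, Q}.
{H, Q}⁺: HQ→L adds L; LQ→N adds N; LN→DQ adds D → {D, H, L, N, Q}. Minimal: {Q}⁺ = {Q}; {H}⁺ = {H} — none reach the full schema.

{L}, {H, Q}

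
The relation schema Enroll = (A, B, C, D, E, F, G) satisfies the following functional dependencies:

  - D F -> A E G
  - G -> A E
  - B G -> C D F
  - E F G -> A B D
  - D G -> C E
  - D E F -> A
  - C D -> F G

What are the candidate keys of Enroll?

{B, G}, {C, D}, {D, F}, {D, G}, {F, G}

{B, G}⁺: G→AE adds A, E; BG→CDF adds C, D, F → {A, B, C, D, E, F, G}.
{C, D}⁺: CD→FG adds F, G; DF→AEG adds A, E; EFG→ABD adds B → {A, B, C, D, E, F, G}.
{D, F}⁺: DF→AEG adds A, E, G; EFG→ABD adds B; DG→CE adds C → {A, B, C, D, E, F, G}.
{D, G}⁺: G→AE adds A, E; DG→CE adds C; CD→FG adds F; EFG→ABD adds B → {A, B, C, D, E, F, G}.
{F, G}⁺: G→AE adds A, E; EFG→ABD adds B, D; DG→CE adds C → {A, B, C, D, E, F, G}.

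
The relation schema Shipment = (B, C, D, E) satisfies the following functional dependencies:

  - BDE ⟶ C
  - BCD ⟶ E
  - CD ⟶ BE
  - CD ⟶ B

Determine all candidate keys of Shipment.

{C, D}, {B, D, E}

Attribute D never appears on the right-hand side of any dependency, so D must belong to every candidate key.
{D}⁺ = {D}, which is not all of the schema, so we must add further attributes.
{C, D}⁺: CD→BE adds B, E → {B, C, D, E}.
{B, D, E}⁺: BDE→C adds C → {B, C, D, E}.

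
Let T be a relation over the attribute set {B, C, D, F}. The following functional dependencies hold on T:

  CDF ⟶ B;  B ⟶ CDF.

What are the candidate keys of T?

{B}; {C, D, F}

{B}⁺: B→CDF adds C, D, F → {B, C, D, F}.
{C, D, F}⁺: CDF→B adds B → {B, C, D, F}.
Any other superkey contains one of these as a subset, so there are no further candidate keys.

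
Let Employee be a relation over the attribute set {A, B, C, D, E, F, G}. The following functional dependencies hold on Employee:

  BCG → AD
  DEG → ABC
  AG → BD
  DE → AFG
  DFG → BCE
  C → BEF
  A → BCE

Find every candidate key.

{A, D}, {A, G}, {C, D}, {C, G}, {D, E}, {D, F, G}

{A, D}⁺: A→BCE adds B, C, E; DE→AFG adds F, G → {A, B, C, D, E, F, G}.
{A, G}⁺: AG→BD adds B, D; A→BCE adds C, E; DE→AFG adds F → {A, B, C, D, E, F, G}.
{C, D}⁺: C→BEF adds B, E, F; DE→AFG adds A, G → {A, B, C, D, E, F, G}.
{C, G}⁺: C→BEF adds B, E, F; BCG→AD adds A, D → {A, B, C, D, E, F, G}.
{D, E}⁺: DE→AFG adds A, F, G; DFG→BCE adds B, C → {A, B, C, D, E, F, G}.
{D, F, G}⁺: DFG→BCE adds B, C, E; BCG→AD adds A → {A, B, C, D, E, F, G}.
Any other superkey contains one of these as a subset, so there are no further candidate keys.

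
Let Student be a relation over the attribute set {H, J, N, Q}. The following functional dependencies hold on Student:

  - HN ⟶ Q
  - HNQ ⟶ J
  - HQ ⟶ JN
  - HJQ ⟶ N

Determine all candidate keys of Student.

(H, N), (H, Q)

Attribute H never appears on the right-hand side of any dependency, so H must belong to every candidate key.
{H}⁺ = {H}, which is not all of the schema, so we must add further attributes.
{H, N}⁺: HN→Q adds Q; HNQ→J adds J → {H, J, N, Q}.
{H, Q}⁺: HQ→JN adds J, N → {H, J, N, Q}.
Any other superkey contains one of these as a subset, so there are no further candidate keys.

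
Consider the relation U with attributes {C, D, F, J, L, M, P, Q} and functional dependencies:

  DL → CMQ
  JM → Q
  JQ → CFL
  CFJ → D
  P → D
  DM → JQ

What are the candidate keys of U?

LP, MP, JPQ

{L, P}⁺: P→D adds D; DL→CMQ adds C, M, Q; DM→JQ adds J; JQ→CFL adds F → {C, D, F, J, L, M, P, Q}.
{M, P}⁺: P→D adds D; DM→JQ adds J, Q; JQ→CFL adds C, F, L → {C, D, F, J, L, M, P, Q}.
{J, P, Q}⁺: JQ→CFL adds C, F, L; CFJ→D adds D; DL→CMQ adds M → {C, D, F, J, L, M, P, Q}.
Any other superkey contains one of these as a subset, so there are no further candidate keys.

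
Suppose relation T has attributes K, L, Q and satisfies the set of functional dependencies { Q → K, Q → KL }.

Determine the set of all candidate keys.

{Q}

Attribute Q never appears on the right-hand side of any dependency, so Q must belong to every candidate key.
{Q}⁺ = {K, L, Q}, which is all of the schema, so {Q} is the only candidate key.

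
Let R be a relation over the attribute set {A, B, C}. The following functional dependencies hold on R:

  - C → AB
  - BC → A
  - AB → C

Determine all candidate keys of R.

{C}⁺: C→AB adds A, B → {A, B, C}.
{A, B}⁺: AB→C adds C → {A, B, C}. Minimal: {B}⁺ = {B}; {A}⁺ = {A} — none reach the full schema.

{C}; {A, B}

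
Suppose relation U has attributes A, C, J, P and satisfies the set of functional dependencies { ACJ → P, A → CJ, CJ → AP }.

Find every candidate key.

{A}; {C, J}

{A}⁺: A→CJ adds C, J; CJ→AP adds P → {A, C, J, P}.
{C, J}⁺: CJ→AP adds A, P → {A, C, J, P}. Minimal: {J}⁺ = {J}; {C}⁺ = {C} — none reach the full schema.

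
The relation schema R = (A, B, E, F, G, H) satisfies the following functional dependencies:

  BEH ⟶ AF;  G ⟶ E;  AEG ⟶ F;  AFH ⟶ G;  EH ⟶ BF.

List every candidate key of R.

Attribute H never appears on the right-hand side of any dependency, so H must belong to every candidate key.
{H}⁺ = {H}, which is not all of the schema, so we must add further attributes.
{E, H}⁺: EH→BF adds B, F; BEH→AF adds A; AFH→G adds G → {A, B, E, F, G, H}. Minimal: {H}⁺ = {H}; {E}⁺ = {E} — none reach the full schema.
{G, H}⁺: G→E adds E; EH→BF adds B, F; BEH→AF adds A → {A, B, E, F, G, H}. Minimal: {H}⁺ = {H}; {G}⁺ = {E, G} — none reach the full schema.
{A, F, H}⁺: AFH→G adds G; G→E adds E; EH→BF adds B → {A, B, E, F, G, H}. Minimal: {F, H}⁺ = {F, H}; {A, H}⁺ = {A, H}; {A, F}⁺ = {A, F} — none reach the full schema.

{E, H}, {G, H}, {A, F, H}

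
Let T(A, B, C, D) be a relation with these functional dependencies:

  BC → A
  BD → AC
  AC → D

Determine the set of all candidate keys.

{B, C}⁺: BC→A adds A; AC→D adds D → {A, B, C, D}. Minimal: {C}⁺ = {C}; {B}⁺ = {B} — none reach the full schema.
{B, D}⁺: BD→AC adds A, C → {A, B, C, D}. Minimal: {D}⁺ = {D}; {B}⁺ = {B} — none reach the full schema.
Any other superkey contains one of these as a subset, so there are no further candidate keys.

(B, C), (B, D)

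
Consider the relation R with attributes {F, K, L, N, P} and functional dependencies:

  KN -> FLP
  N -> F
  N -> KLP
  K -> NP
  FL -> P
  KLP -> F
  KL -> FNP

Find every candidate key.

{K}⁺: K→NP adds N, P; KN→FLP adds F, L → {F, K, L, N, P}.
{N}⁺: N→F adds F; N→KLP adds K, L, P → {F, K, L, N, P}.
Any other superkey contains one of these as a subset, so there are no further candidate keys.

{K}, {N}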